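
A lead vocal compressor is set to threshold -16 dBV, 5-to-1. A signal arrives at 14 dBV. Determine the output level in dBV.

-10 dBV

14 dBV sits 30 dB over threshold.
At 5:1 the overshoot is divided by 5, leaving 6 dB above threshold.
That puts the output at -10 dBV.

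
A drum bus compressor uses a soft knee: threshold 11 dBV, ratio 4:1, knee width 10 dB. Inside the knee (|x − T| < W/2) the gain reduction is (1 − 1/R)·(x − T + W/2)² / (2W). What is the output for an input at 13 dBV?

x − T + W/2 = 13 − 11 + 5 = 7.
GR = (1 − 1/4) × 7² / 20 = 0.75 × 49 / 20 = 1.8375 dB.
Output = 13 − 1.8375 = 11.1625 dBV.

11.1625 dBV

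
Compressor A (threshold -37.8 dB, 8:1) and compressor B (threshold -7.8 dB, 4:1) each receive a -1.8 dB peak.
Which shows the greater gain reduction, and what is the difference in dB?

A: 36 dB over, compressed to 4.5 dB over, so 31.5 dB of GR.
B: 6 dB over, compressed to 1.5 dB over, so 4.5 dB of GR.
A reduces 27 dB more.

A, by 27 dB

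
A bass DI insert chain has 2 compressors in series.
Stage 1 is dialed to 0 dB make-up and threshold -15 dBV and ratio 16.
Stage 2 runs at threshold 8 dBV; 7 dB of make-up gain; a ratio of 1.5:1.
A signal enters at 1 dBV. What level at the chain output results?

-7 dBV

Stage 1: overshoot 16 dB → 16/16 = 1 dB → -14 dBV.
Stage 2: below threshold (-14 ≤ 8); passes unchanged; make-up brings it to -7 dBV.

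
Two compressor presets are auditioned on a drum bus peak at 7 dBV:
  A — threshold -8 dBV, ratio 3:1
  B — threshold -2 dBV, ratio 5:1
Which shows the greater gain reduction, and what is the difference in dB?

A: overshoot 15 dB → output overshoot 5 dB → GR 10 dB.
B: overshoot 9 dB → output overshoot 1.8 dB → GR 7.2 dB.
Difference: 2.8 dB in favour of A.

A, by 2.8 dB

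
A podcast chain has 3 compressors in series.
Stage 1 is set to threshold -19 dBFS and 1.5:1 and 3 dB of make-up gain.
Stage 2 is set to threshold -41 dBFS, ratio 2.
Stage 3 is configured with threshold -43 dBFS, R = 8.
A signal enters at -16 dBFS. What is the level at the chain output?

-41.0625 dBFS

Stage 1: -16 dBFS is 3 dB over -19 dBFS; at 1.5:1 that becomes 2 dB over, giving -17 dBFS; +3 dB make-up → -14 dBFS.
Stage 2: -14 dBFS is 27 dB over -41 dBFS; at 2:1 that becomes 13.5 dB over, giving -27.5 dBFS.
Stage 3: -27.5 dBFS is 15.5 dB over -43 dBFS; at 8:1 that becomes 1.9375 dB over, giving -41.0625 dBFS.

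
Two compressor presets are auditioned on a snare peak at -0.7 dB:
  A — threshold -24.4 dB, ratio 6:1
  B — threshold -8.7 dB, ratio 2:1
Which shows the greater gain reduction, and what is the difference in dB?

A: GR = 23.7 − 23.7/6 = 19.75 dB.
B: GR = 8 − 8/2 = 4 dB.
A reduces 15.75 dB more.

A, by 15.75 dB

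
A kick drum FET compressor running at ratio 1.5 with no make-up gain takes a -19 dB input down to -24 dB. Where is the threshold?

Gain reduction = -19 − (-24) = 5 dB; output overshoot = GR / (R − 1) = 5 / 0.5 = 10 dB.
Threshold = output − output overshoot = -24 − 10 = -34 dB.

-34 dB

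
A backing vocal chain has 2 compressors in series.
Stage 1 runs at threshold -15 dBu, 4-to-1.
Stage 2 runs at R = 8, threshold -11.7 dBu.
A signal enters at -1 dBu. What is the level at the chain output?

-11.675 dBu

Stage 1: overshoot 14 dB → 14/4 = 3.5 dB → -11.5 dBu.
Stage 2: 0.2 dB above -11.7 dBu, reduced 8:1 to 0.025 dB above → -11.675 dBu.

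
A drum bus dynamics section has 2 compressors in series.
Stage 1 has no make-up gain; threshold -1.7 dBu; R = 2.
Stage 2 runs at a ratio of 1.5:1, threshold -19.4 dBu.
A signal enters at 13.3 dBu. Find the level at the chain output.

-2.6 dBu

Stage 1: overshoot 15 dB → 15/2 = 7.5 dB → 5.8 dBu.
Stage 2: 5.8 dBu is 25.2 dB over -19.4 dBu; at 1.5:1 that becomes 16.8 dB over, giving -2.6 dBu.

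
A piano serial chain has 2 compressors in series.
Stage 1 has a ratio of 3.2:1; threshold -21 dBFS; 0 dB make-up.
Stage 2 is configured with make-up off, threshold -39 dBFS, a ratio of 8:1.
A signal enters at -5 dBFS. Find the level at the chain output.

Stage 1: 16 dB above -21 dBFS, reduced 3.2:1 to 5 dB above → -16 dBFS.
Stage 2: overshoot 23 dB → 23/8 = 2.875 dB → -36.125 dBFS.

-36.125 dBFS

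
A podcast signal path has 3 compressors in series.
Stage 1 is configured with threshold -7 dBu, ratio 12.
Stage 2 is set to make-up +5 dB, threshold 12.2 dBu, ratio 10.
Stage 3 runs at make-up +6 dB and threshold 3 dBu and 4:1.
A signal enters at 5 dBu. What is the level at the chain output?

Stage 1: overshoot 12 dB → 12/12 = 1 dB → -6 dBu.
Stage 2: below threshold (-6 ≤ 12.2); passes unchanged; make-up brings it to -1 dBu.
Stage 3: -1 dBu ≤ 3 dBu, so stage 3 doesn't engage; make-up brings it to 5 dBu.

5 dBu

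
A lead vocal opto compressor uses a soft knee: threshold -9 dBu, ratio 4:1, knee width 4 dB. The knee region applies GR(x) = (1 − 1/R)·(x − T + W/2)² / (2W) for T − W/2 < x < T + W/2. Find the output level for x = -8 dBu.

-8.84375 dBu

x − T + W/2 = -8 − (-9) + 2 = 3.
GR = (1 − 1/4) × 3² / 8 = 0.75 × 9 / 8 = 0.84375 dB.
Output = -8 − 0.84375 = -8.84375 dBu.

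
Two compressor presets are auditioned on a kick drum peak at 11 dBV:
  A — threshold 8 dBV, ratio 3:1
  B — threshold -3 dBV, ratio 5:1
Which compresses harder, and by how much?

B, by 9.2 dB

A: 3 dB over, compressed to 1 dB over, so 2 dB of GR.
B: 14 dB over, compressed to 2.8 dB over, so 11.2 dB of GR.
B reduces 9.2 dB more.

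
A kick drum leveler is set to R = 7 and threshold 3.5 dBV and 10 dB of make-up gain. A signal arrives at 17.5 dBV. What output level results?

15.5 dBV

The input is 14 dB above the 3.5 dBV threshold.
The 14 dB excess becomes 2 dB after 7:1 reduction.
That puts the output at 5.5 dBV; make-up adds 10 dB, giving 15.5 dBV.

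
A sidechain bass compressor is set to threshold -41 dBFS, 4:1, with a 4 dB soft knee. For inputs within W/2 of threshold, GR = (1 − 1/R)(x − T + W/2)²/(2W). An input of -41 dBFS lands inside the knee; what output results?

x − T + W/2 = -41 − (-41) + 2 = 2.
GR = (1 − 1/4) × 2² / 8 = 0.75 × 4 / 8 = 0.375 dB.
Output = -41 − 0.375 = -41.375 dBFS.

-41.375 dBFS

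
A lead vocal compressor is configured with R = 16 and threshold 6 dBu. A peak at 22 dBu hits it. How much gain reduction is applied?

The signal is 16 dB above threshold.
A 16:1 ratio leaves 1 dB of that excess.
GR = overshoot in − overshoot out = 16 − 1 = 15 dB.

15 dB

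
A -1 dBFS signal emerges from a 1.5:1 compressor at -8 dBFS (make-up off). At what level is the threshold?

-22 dBFS

Input is 21 dB above T (since output overshoot × R = input overshoot: (-8 − T)·1.5 = -1 − T gives T = -22 dBFS).
Check: -22 + (-1 − (-22))/1.5 = -22 + 14 = -8 dBFS. ✓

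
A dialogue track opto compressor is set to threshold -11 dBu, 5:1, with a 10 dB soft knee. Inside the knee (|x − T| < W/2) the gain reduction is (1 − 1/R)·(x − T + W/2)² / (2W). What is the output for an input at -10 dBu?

x − T + W/2 = -10 − (-11) + 5 = 6.
GR = (1 − 1/5) × 6² / 20 = 0.8 × 36 / 20 = 1.44 dB.
Output = -10 − 1.44 = -11.44 dBu.

-11.44 dBu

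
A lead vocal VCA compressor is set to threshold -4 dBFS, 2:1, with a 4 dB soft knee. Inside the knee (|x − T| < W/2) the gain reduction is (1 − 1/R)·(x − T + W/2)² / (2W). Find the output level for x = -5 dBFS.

x − T + W/2 = -5 − (-4) + 2 = 1.
GR = (1 − 1/2) × 1² / 8 = 0.5 × 1 / 8 = 0.0625 dB.
Output = -5 − 0.0625 = -5.0625 dBFS.

-5.0625 dBFS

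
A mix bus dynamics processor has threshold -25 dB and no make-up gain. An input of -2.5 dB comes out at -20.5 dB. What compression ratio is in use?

Input overshoot = -2.5 − (-25) = 22.5 dB; output overshoot = -20.5 − (-25) = 4.5 dB.
Ratio = 22.5 / 4.5 = 5.

5:1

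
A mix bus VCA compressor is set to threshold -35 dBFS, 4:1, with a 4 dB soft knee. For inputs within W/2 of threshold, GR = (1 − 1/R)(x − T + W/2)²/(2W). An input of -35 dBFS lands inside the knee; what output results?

-35.375 dBFS

x − T + W/2 = -35 − (-35) + 2 = 2.
GR = (1 − 1/4) × 2² / 8 = 0.75 × 4 / 8 = 0.375 dB.
Output = -35 − 0.375 = -35.375 dBFS.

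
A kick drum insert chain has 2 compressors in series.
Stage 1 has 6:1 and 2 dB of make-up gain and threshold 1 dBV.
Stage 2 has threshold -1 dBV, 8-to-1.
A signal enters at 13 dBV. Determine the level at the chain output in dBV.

Stage 1: 12 dB above 1 dBV, reduced 6:1 to 2 dB above → 3 dBV; +2 dB make-up → 5 dBV.
Stage 2: 5 dBV is 6 dB over -1 dBV; at 8:1 that becomes 0.75 dB over, giving -0.25 dBV.

-0.25 dBV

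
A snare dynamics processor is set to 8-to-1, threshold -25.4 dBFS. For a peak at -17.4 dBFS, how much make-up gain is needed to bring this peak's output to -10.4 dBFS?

14 dB

Without make-up, output = threshold + overshoot/8 = -25.4 + 1 = -24.4 dBFS.
Gap to target: 14 dB.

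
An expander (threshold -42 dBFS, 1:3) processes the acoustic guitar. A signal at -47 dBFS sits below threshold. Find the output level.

-57 dBFS

The input is 5 dB below the -42 dBFS threshold.
A 1:3 expander multiplies undershoot by 3: 5 × 3 = 15 dB below threshold.
Output = -42 − 15 = -57 dBFS.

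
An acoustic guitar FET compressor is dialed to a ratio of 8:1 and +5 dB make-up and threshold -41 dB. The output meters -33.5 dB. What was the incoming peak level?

Stripping the +5 dB make-up gives -38.5 dB at the gain stage.
Post-compression overshoot = -38.5 − (-41) = 2.5 dB.
Before 8:1 compression the overshoot was 2.5 × 8 = 20 dB, so input = -41 + 20 = -21 dB.

-21 dB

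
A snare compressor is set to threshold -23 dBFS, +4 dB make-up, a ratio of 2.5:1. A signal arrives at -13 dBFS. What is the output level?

-13 dBFS sits 10 dB over threshold.
At 2.5:1 the overshoot is divided by 2.5, leaving 4 dB above threshold.
So the level is -23 + 4 = -19 dBFS; make-up adds 4 dB, giving -15 dBFS.

-15 dBFS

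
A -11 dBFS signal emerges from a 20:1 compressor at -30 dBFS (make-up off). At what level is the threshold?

-31 dBFS

Input is 20 dB above T (since output overshoot × R = input overshoot: (-30 − T)·20 = -11 − T gives T = -31 dBFS).
Check: -31 + (-11 − (-31))/20 = -31 + 1 = -30 dBFS. ✓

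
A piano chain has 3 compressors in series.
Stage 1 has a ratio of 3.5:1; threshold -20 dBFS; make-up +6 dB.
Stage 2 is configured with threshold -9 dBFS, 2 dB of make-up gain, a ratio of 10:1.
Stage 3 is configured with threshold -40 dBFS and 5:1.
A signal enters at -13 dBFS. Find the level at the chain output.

Stage 1: overshoot 7 dB → 7/3.5 = 2 dB → -18 dBFS; +6 dB make-up → -12 dBFS.
Stage 2: -12 dBFS is at or below the -9 dBFS threshold — no compression; make-up brings it to -10 dBFS.
Stage 3: overshoot 30 dB → 30/5 = 6 dB → -34 dBFS.

-34 dBFS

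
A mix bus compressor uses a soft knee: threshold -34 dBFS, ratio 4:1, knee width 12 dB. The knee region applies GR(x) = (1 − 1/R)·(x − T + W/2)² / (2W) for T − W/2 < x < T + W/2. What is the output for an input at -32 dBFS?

-34 dBFS

x − T + W/2 = -32 − (-34) + 6 = 8.
GR = (1 − 1/4) × 8² / 24 = 0.75 × 64 / 24 = 2 dB.
Output = -32 − 2 = -34 dBFS.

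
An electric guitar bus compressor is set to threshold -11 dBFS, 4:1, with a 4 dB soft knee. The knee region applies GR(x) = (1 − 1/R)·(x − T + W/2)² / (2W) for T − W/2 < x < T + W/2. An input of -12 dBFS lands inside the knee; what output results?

-12.09375 dBFS

x − T + W/2 = -12 − (-11) + 2 = 1.
GR = (1 − 1/4) × 1² / 8 = 0.75 × 1 / 8 = 0.09375 dB.
Output = -12 − 0.09375 = -12.09375 dBFS.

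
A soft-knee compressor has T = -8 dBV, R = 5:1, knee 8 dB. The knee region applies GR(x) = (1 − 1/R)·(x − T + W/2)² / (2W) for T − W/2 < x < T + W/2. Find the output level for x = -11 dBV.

-11.05 dBV

x − T + W/2 = -11 − (-8) + 4 = 1.
GR = (1 − 1/5) × 1² / 16 = 0.8 × 1 / 16 = 0.05 dB.
Output = -11 − 0.05 = -11.05 dBV.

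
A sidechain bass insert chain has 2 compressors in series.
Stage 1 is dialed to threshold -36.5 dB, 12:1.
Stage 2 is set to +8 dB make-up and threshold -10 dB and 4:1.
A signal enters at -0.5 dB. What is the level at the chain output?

-25.5 dB

Stage 1: overshoot 36 dB → 36/12 = 3 dB → -33.5 dB.
Stage 2: -33.5 dB ≤ -10 dB, so stage 2 doesn't engage; make-up brings it to -25.5 dB.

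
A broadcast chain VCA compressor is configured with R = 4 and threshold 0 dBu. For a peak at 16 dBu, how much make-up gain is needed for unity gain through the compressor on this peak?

12 dB

The peak compresses to 0 + 16/4 = 4 dBu.
To reach 16 dBu requires 16 − 4 = 12 dB of make-up.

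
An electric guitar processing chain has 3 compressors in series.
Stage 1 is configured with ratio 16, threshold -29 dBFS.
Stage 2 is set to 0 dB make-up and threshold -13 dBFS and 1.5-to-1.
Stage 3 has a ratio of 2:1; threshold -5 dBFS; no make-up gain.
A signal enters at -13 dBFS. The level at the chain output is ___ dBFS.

-28 dBFS

Stage 1: overshoot 16 dB → 16/16 = 1 dB → -28 dBFS.
Stage 2: below threshold (-28 ≤ -13); passes unchanged; output -28 dBFS.
Stage 3: below threshold (-28 ≤ -5); passes unchanged; output -28 dBFS.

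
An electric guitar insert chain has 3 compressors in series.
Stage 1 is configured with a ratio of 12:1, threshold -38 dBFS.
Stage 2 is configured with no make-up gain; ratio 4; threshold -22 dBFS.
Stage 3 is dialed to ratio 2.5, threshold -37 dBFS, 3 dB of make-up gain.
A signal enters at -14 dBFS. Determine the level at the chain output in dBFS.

-33.6 dBFS

Stage 1: 24 dB above -38 dBFS, reduced 12:1 to 2 dB above → -36 dBFS.
Stage 2: below threshold (-36 ≤ -22); passes unchanged; output -36 dBFS.
Stage 3: -36 dBFS is 1 dB over -37 dBFS; at 2.5:1 that becomes 0.4 dB over, giving -36.6 dBFS; +3 dB make-up → -33.6 dBFS.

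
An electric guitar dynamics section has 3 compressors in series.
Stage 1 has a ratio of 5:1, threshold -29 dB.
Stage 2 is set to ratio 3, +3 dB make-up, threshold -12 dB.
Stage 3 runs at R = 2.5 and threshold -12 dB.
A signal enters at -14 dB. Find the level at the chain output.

Stage 1: 15 dB above -29 dB, reduced 5:1 to 3 dB above → -26 dB.
Stage 2: -26 dB is at or below the -12 dB threshold — no compression; make-up brings it to -23 dB.
Stage 3: -23 dB is at or below the -12 dB threshold — no compression; output -23 dB.

-23 dB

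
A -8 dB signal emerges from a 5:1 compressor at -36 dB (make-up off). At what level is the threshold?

Gain reduction = -8 − (-36) = 28 dB; output overshoot = GR / (R − 1) = 28 / 4 = 7 dB.
Threshold = output − output overshoot = -36 − 7 = -43 dB.

-43 dB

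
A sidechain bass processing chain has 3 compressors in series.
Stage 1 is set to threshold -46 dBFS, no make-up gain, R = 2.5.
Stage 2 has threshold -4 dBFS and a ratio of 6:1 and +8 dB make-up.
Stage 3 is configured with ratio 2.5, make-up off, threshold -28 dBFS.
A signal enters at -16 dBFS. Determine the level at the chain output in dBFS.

Stage 1: -16 dBFS is 30 dB over -46 dBFS; at 2.5:1 that becomes 12 dB over, giving -34 dBFS.
Stage 2: -34 dBFS is at or below the -4 dBFS threshold — no compression; make-up brings it to -26 dBFS.
Stage 3: 2 dB above -28 dBFS, reduced 2.5:1 to 0.8 dB above → -27.2 dBFS.

-27.2 dBFS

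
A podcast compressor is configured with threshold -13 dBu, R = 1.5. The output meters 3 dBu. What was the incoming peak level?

Post-compression overshoot = 3 − (-13) = 16 dB.
Before 1.5:1 compression the overshoot was 16 × 1.5 = 24 dB, so input = -13 + 24 = 11 dBu.

11 dBu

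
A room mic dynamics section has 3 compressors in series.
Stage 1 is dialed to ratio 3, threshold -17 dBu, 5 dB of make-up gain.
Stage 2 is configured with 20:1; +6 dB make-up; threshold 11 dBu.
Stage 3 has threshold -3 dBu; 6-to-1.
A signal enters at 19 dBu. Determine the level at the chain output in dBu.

-1.5 dBu

Stage 1: 36 dB above -17 dBu, reduced 3:1 to 12 dB above → -5 dBu; +5 dB make-up → 0 dBu.
Stage 2: below threshold (0 ≤ 11); passes unchanged; make-up brings it to 6 dBu.
Stage 3: 6 dBu is 9 dB over -3 dBu; at 6:1 that becomes 1.5 dB over, giving -1.5 dBu.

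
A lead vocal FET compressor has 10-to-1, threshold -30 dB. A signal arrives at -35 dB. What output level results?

-35 dB is 5 dB below the -30 dB threshold, so no gain reduction is applied.
Output = input = -35 dB.

-35 dB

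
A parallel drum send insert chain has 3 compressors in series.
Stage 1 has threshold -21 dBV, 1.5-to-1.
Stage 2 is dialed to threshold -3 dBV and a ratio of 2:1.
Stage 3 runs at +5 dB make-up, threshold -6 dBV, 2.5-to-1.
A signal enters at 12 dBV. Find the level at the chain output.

Stage 1: 33 dB above -21 dBV, reduced 1.5:1 to 22 dB above → 1 dBV.
Stage 2: 1 dBV is 4 dB over -3 dBV; at 2:1 that becomes 2 dB over, giving -1 dBV.
Stage 3: overshoot 5 dB → 5/2.5 = 2 dB → -4 dBV; +5 dB make-up → 1 dBV.

1 dBV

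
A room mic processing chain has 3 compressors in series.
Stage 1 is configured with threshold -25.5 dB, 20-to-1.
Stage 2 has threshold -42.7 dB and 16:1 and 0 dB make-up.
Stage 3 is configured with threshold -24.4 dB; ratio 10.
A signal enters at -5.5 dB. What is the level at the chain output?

-41.5625 dB

Stage 1: 20 dB above -25.5 dB, reduced 20:1 to 1 dB above → -24.5 dB.
Stage 2: -24.5 dB is 18.2 dB over -42.7 dB; at 16:1 that becomes 1.1375 dB over, giving -41.5625 dB.
Stage 3: -41.5625 dB ≤ -24.4 dB, so stage 3 doesn't engage; output -41.5625 dB.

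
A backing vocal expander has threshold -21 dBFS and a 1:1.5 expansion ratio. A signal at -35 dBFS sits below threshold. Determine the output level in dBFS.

-42 dBFS

Below threshold, a 1:1.5 expander applies gain = (1.5−1)×(T − x) of attenuation.
(1.5−1) × 14 = 7 dB, so output = -35 − 7 = -42 dBFS.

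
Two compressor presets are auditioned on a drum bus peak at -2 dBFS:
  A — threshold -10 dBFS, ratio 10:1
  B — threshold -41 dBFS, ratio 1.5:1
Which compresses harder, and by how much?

A: GR = 8 − 8/10 = 7.2 dB.
B: GR = 39 − 39/1.5 = 13 dB.
Difference: 5.8 dB in favour of B.

B, by 5.8 dB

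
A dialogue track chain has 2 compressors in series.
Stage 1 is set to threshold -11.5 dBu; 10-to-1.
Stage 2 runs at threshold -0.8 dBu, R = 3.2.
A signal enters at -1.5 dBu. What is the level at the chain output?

Stage 1: 10 dB above -11.5 dBu, reduced 10:1 to 1 dB above → -10.5 dBu.
Stage 2: -10.5 dBu ≤ -0.8 dBu, so stage 2 doesn't engage; output -10.5 dBu.

-10.5 dBu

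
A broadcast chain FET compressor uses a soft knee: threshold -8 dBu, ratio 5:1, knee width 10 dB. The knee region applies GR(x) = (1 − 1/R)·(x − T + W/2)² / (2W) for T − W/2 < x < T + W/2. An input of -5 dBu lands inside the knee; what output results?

x − T + W/2 = -5 − (-8) + 5 = 8.
GR = (1 − 1/5) × 8² / 20 = 0.8 × 64 / 20 = 2.56 dB.
Output = -5 − 2.56 = -7.56 dBu.

-7.56 dBu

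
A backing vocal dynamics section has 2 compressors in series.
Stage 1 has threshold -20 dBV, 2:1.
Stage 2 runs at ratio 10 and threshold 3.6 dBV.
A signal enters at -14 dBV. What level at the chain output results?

Stage 1: 6 dB above -20 dBV, reduced 2:1 to 3 dB above → -17 dBV.
Stage 2: -17 dBV is at or below the 3.6 dBV threshold — no compression; output -17 dBV.

-17 dBV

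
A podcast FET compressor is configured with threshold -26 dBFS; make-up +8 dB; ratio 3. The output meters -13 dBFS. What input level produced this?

-11 dBFS

Remove make-up: -13 − 8 = -21 dBFS.
That's 5 dB above the -26 dBFS threshold.
Before 3:1 compression the overshoot was 5 × 3 = 15 dB, so input = -26 + 15 = -11 dBFS.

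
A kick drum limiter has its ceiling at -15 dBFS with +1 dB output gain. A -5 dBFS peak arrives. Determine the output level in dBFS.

At ∞:1, everything above -15 dBFS is held at the ceiling.
Output gain then adds 1 dB: -15 + 1 = -14 dBFS.

-14 dBFS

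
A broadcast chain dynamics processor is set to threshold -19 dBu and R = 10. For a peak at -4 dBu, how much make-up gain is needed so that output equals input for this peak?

Without make-up, output = threshold + overshoot/10 = -19 + 1.5 = -17.5 dBu.
Gap to target: 13.5 dB.

13.5 dB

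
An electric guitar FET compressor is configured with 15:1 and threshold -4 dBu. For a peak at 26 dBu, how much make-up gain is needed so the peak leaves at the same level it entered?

28 dB

The peak compresses to -4 + 30/15 = -2 dBu.
To reach 26 dBu requires 26 − (-2) = 28 dB of make-up.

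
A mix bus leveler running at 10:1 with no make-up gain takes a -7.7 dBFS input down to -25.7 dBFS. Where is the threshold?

-27.7 dBFS

Let T be the threshold. Output overshoot = (input overshoot)/R, so -25.7 − T = (-7.7 − T)/10.
10·(-25.7 − T) = -7.7 − T → 9·T = -257 − (-7.7) = -249.3.
T = -249.3/9 = -27.7 dBFS.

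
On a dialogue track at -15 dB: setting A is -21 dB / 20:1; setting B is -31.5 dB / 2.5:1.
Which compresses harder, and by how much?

A: 6 dB over, compressed to 0.3 dB over, so 5.7 dB of GR.
B: 16.5 dB over, compressed to 6.6 dB over, so 9.9 dB of GR.
Difference: 4.2 dB in favour of B.

B, by 4.2 dB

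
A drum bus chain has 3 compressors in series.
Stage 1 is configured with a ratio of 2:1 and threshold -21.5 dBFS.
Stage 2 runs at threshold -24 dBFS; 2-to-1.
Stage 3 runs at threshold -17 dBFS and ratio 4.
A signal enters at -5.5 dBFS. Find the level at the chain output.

-18.75 dBFS

Stage 1: 16 dB above -21.5 dBFS, reduced 2:1 to 8 dB above → -13.5 dBFS.
Stage 2: 10.5 dB above -24 dBFS, reduced 2:1 to 5.25 dB above → -18.75 dBFS.
Stage 3: below threshold (-18.75 ≤ -17); passes unchanged; output -18.75 dBFS.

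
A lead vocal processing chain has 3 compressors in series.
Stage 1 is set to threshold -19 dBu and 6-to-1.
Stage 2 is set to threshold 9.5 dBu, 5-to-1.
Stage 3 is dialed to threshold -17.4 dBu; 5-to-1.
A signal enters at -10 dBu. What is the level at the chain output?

-17.5 dBu

Stage 1: 9 dB above -19 dBu, reduced 6:1 to 1.5 dB above → -17.5 dBu.
Stage 2: -17.5 dBu is at or below the 9.5 dBu threshold — no compression; output -17.5 dBu.
Stage 3: -17.5 dBu is at or below the -17.4 dBu threshold — no compression; output -17.5 dBu.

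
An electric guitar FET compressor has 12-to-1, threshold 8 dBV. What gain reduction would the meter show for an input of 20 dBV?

Overshoot = 20 − 8 = 12 dB.
A 12:1 ratio leaves 1 dB of that excess.
So the signal is attenuated by 12 − 1 = 11 dB.

11 dB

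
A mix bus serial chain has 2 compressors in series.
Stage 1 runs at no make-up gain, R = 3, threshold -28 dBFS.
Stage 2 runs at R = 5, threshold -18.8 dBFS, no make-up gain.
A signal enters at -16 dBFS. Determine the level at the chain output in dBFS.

-24 dBFS

Stage 1: -16 dBFS is 12 dB over -28 dBFS; at 3:1 that becomes 4 dB over, giving -24 dBFS.
Stage 2: below threshold (-24 ≤ -18.8); passes unchanged; output -24 dBFS.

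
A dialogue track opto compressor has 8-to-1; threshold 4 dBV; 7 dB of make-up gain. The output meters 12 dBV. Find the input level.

12 dBV

Stripping the +7 dB make-up gives 5 dBV at the gain stage.
That's 1 dB above the 4 dBV threshold.
Undo the ratio: input overshoot = 1 × 8 = 8 dB, giving input = 12 dBV.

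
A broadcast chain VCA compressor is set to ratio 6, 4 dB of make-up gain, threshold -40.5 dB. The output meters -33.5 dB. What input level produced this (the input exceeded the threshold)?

Stripping the +4 dB make-up gives -37.5 dB at the gain stage.
Post-compression overshoot = -37.5 − (-40.5) = 3 dB.
Before 6:1 compression the overshoot was 3 × 6 = 18 dB, so input = -40.5 + 18 = -22.5 dB.

-22.5 dB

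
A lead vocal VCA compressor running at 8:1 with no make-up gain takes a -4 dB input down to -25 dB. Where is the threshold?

-28 dB

Input is 24 dB above T (since output overshoot × R = input overshoot: (-25 − T)·8 = -4 − T gives T = -28 dB).
Check: -28 + (-4 − (-28))/8 = -28 + 3 = -25 dB. ✓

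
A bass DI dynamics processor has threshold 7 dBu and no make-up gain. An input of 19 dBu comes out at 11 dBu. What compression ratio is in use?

Input overshoot = 19 − 7 = 12 dB; output overshoot = 11 − 7 = 4 dB.
Ratio = 12 / 4 = 3.

3:1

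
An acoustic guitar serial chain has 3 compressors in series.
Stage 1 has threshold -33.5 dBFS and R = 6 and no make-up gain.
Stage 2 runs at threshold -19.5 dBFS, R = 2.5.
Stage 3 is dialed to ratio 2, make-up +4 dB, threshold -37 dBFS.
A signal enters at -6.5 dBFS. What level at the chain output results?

-29 dBFS

Stage 1: -6.5 dBFS is 27 dB over -33.5 dBFS; at 6:1 that becomes 4.5 dB over, giving -29 dBFS.
Stage 2: below threshold (-29 ≤ -19.5); passes unchanged; output -29 dBFS.
Stage 3: -29 dBFS is 8 dB over -37 dBFS; at 2:1 that becomes 4 dB over, giving -33 dBFS; +4 dB make-up → -29 dBFS.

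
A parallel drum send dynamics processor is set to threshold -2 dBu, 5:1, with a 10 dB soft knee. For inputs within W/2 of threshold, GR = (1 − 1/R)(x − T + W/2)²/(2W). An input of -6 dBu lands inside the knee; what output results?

-6.04 dBu

x − T + W/2 = -6 − (-2) + 5 = 1.
GR = (1 − 1/5) × 1² / 20 = 0.8 × 1 / 20 = 0.04 dB.
Output = -6 − 0.04 = -6.04 dBu.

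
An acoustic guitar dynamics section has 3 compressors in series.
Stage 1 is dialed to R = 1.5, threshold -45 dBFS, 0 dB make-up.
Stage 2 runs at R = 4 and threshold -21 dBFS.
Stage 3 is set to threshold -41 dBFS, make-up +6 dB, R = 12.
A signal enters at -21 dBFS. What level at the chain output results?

Stage 1: -21 dBFS is 24 dB over -45 dBFS; at 1.5:1 that becomes 16 dB over, giving -29 dBFS.
Stage 2: below threshold (-29 ≤ -21); passes unchanged; output -29 dBFS.
Stage 3: -29 dBFS is 12 dB over -41 dBFS; at 12:1 that becomes 1 dB over, giving -40 dBFS; +6 dB make-up → -34 dBFS.

-34 dBFS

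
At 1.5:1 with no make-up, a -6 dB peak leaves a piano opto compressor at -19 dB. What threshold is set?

Let T be the threshold. Output overshoot = (input overshoot)/R, so -19 − T = (-6 − T)/1.5.
1.5·(-19 − T) = -6 − T → 0.5·T = -28.5 − (-6) = -22.5.
T = -22.5/0.5 = -45 dB.

-45 dB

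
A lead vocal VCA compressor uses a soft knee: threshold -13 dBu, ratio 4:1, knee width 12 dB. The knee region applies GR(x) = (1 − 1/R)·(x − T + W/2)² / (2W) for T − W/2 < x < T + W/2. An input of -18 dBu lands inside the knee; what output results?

x − T + W/2 = -18 − (-13) + 6 = 1.
GR = (1 − 1/4) × 1² / 24 = 0.75 × 1 / 24 = 0.03125 dB.
Output = -18 − 0.03125 = -18.03125 dBu.

-18.03125 dBu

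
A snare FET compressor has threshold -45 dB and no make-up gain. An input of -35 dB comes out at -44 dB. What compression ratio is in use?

Input overshoot = -35 − (-45) = 10 dB; output overshoot = -44 − (-45) = 1 dB.
Ratio = 10 / 1 = 10.

10:1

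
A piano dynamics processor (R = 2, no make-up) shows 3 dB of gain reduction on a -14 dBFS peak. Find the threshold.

Gain reduction = -14 − (-17) = 3 dB; output overshoot = GR / (R − 1) = 3 / 1 = 3 dB.
Threshold = output − output overshoot = -17 − 3 = -20 dBFS.

-20 dBFS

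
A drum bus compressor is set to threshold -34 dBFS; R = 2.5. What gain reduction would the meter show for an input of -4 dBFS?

18 dB

-4 dBFS exceeds the threshold by 30 dB.
At 2.5:1, output sits 30/2.5 = 12 dB above threshold.
So the signal is attenuated by 30 − 12 = 18 dB.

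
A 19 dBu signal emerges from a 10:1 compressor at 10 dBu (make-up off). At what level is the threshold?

Input is 10 dB above T (since output overshoot × R = input overshoot: (10 − T)·10 = 19 − T gives T = 9 dBu).
Check: 9 + (19 − 9)/10 = 9 + 1 = 10 dBu. ✓

9 dBu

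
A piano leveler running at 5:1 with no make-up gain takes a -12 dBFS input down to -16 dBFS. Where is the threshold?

-17 dBFS

Let T be the threshold. Output overshoot = (input overshoot)/R, so -16 − T = (-12 − T)/5.
5·(-16 − T) = -12 − T → 4·T = -80 − (-12) = -68.
T = -68/4 = -17 dBFS.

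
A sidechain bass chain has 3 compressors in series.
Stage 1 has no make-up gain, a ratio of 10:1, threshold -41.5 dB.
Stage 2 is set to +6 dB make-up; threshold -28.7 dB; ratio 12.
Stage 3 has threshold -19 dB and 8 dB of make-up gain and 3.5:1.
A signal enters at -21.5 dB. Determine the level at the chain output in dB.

Stage 1: -21.5 dB is 20 dB over -41.5 dB; at 10:1 that becomes 2 dB over, giving -39.5 dB.
Stage 2: -39.5 dB is at or below the -28.7 dB threshold — no compression; make-up brings it to -33.5 dB.
Stage 3: -33.5 dB ≤ -19 dB, so stage 3 doesn't engage; make-up brings it to -25.5 dB.

-25.5 dB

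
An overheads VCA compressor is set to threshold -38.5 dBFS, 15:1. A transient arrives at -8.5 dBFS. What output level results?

-36.5 dBFS

The input is 30 dB above the -38.5 dBFS threshold.
15:1 compression reduces that to 30/15 = 2 dB over.
So the level is -38.5 + 2 = -36.5 dBFS.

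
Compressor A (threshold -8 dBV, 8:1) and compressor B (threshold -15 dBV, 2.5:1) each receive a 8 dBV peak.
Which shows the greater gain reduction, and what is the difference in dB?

A, by 0.2 dB

A: 16 dB over, compressed to 2 dB over, so 14 dB of GR.
B: 23 dB over, compressed to 9.2 dB over, so 13.8 dB of GR.
A reduces 0.2 dB more.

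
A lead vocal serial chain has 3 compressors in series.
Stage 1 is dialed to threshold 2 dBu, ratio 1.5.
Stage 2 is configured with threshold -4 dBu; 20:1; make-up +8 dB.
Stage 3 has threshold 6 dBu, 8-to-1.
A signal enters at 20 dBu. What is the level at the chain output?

Stage 1: 18 dB above 2 dBu, reduced 1.5:1 to 12 dB above → 14 dBu.
Stage 2: 14 dBu is 18 dB over -4 dBu; at 20:1 that becomes 0.9 dB over, giving -3.1 dBu; +8 dB make-up → 4.9 dBu.
Stage 3: below threshold (4.9 ≤ 6); passes unchanged; output 4.9 dBu.

4.9 dBu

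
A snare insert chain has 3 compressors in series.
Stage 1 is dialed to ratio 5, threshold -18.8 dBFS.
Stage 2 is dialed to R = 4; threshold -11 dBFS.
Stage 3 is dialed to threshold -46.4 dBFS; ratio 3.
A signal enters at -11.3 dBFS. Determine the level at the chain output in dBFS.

-36.7 dBFS

Stage 1: 7.5 dB above -18.8 dBFS, reduced 5:1 to 1.5 dB above → -17.3 dBFS.
Stage 2: below threshold (-17.3 ≤ -11); passes unchanged; output -17.3 dBFS.
Stage 3: 29.1 dB above -46.4 dBFS, reduced 3:1 to 9.7 dB above → -36.7 dBFS.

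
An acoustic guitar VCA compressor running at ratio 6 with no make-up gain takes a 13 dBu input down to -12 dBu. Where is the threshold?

Input is 30 dB above T (since output overshoot × R = input overshoot: (-12 − T)·6 = 13 − T gives T = -17 dBu).
Check: -17 + (13 − (-17))/6 = -17 + 5 = -12 dBu. ✓

-17 dBu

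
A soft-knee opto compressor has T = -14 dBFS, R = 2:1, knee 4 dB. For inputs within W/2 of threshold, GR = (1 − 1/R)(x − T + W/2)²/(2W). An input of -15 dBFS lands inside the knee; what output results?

-15.0625 dBFS

x − T + W/2 = -15 − (-14) + 2 = 1.
GR = (1 − 1/2) × 1² / 8 = 0.5 × 1 / 8 = 0.0625 dB.
Output = -15 − 0.0625 = -15.0625 dBFS.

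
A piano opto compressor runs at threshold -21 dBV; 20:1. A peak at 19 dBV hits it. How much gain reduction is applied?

Overshoot = 19 − (-21) = 40 dB.
After 20:1 compression the overshoot becomes 40/20 = 2 dB.
GR = overshoot in − overshoot out = 40 − 2 = 38 dB.

38 dB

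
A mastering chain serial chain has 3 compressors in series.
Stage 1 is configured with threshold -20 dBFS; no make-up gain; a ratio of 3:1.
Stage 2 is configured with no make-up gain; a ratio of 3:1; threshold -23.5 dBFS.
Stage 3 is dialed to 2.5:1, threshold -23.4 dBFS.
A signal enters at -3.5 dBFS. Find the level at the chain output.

Stage 1: 16.5 dB above -20 dBFS, reduced 3:1 to 5.5 dB above → -14.5 dBFS.
Stage 2: -14.5 dBFS is 9 dB over -23.5 dBFS; at 3:1 that becomes 3 dB over, giving -20.5 dBFS.
Stage 3: overshoot 2.9 dB → 2.9/2.5 = 1.16 dB → -22.24 dBFS.

-22.24 dBFS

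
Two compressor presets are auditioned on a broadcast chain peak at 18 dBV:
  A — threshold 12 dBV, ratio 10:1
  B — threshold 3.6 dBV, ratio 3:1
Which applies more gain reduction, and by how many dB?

B, by 4.2 dB

A: GR = 6 − 6/10 = 5.4 dB.
B: GR = 14.4 − 14.4/3 = 9.6 dB.
Difference: 4.2 dB in favour of B.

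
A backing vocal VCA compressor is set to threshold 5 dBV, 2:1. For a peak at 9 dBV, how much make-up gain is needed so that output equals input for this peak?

2 dB

Overshoot 4 dB → 4/2 = 2 dB after compression, so the compressed level is 5 + 2 = 7 dBV.
Make-up = target − compressed = 9 − 7 = 2 dB.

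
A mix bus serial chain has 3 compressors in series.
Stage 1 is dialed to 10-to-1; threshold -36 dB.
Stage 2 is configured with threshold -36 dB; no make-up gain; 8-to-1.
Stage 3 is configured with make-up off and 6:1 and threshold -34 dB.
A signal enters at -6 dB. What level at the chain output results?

Stage 1: overshoot 30 dB → 30/10 = 3 dB → -33 dB.
Stage 2: overshoot 3 dB → 3/8 = 0.375 dB → -35.625 dB.
Stage 3: below threshold (-35.625 ≤ -34); passes unchanged; output -35.625 dB.

-35.625 dB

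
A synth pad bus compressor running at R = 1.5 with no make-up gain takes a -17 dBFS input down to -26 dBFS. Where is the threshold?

-44 dBFS

Input is 27 dB above T (since output overshoot × R = input overshoot: (-26 − T)·1.5 = -17 − T gives T = -44 dBFS).
Check: -44 + (-17 − (-44))/1.5 = -44 + 18 = -26 dBFS. ✓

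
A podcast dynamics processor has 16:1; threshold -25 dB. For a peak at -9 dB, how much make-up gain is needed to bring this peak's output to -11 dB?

Overshoot 16 dB → 16/16 = 1 dB after compression, so the compressed level is -25 + 1 = -24 dB.
Make-up = target − compressed = -11 − (-24) = 13 dB.

13 dB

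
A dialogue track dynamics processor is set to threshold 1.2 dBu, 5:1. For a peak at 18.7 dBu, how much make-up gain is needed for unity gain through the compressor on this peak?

The peak compresses to 1.2 + 17.5/5 = 4.7 dBu.
To reach 18.7 dBu requires 18.7 − 4.7 = 14 dB of make-up.

14 dB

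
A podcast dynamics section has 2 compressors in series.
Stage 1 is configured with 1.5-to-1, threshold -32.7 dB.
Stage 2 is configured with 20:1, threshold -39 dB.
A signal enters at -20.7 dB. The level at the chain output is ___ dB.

Stage 1: -20.7 dB is 12 dB over -32.7 dB; at 1.5:1 that becomes 8 dB over, giving -24.7 dB.
Stage 2: -24.7 dB is 14.3 dB over -39 dB; at 20:1 that becomes 0.715 dB over, giving -38.285 dB.

-38.285 dB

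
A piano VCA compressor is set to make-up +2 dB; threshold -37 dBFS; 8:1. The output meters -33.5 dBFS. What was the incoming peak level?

Stripping the +2 dB make-up gives -35.5 dBFS at the gain stage.
Post-compression overshoot = -35.5 − (-37) = 1.5 dB.
Before 8:1 compression the overshoot was 1.5 × 8 = 12 dB, so input = -37 + 12 = -25 dBFS.

-25 dBFS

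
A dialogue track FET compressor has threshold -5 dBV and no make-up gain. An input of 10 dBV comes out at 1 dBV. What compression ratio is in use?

Input overshoot = 10 − (-5) = 15 dB; output overshoot = 1 − (-5) = 6 dB.
Ratio = 15 / 6 = 2.5.

2.5:1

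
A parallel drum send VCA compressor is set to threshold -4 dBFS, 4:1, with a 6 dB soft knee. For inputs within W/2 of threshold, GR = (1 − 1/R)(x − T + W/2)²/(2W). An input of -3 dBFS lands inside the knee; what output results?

x − T + W/2 = -3 − (-4) + 3 = 4.
GR = (1 − 1/4) × 4² / 12 = 0.75 × 16 / 12 = 1 dB.
Output = -3 − 1 = -4 dBFS.

-4 dBFS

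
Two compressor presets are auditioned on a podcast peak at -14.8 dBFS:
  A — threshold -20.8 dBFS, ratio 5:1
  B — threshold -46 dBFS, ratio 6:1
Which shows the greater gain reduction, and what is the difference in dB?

A: overshoot 6 dB → output overshoot 1.2 dB → GR 4.8 dB.
B: overshoot 31.2 dB → output overshoot 5.2 dB → GR 26 dB.
Difference: 21.2 dB in favour of B.

B, by 21.2 dB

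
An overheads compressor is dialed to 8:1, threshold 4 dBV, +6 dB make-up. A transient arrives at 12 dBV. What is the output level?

The input is 8 dB above the 4 dBV threshold.
The 8 dB excess becomes 1 dB after 8:1 reduction.
Output = 4 + 1 = 5 dBV; make-up adds 6 dB, giving 11 dBV.

11 dBV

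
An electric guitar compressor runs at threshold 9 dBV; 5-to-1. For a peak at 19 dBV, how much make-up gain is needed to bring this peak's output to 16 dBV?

The peak compresses to 9 + 10/5 = 11 dBV.
To reach 16 dBV requires 16 − 11 = 5 dB of make-up.

5 dB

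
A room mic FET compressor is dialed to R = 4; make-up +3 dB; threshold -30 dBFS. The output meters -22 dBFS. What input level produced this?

-10 dBFS

Stripping the +3 dB make-up gives -25 dBFS at the gain stage.
Post-compression overshoot = -25 − (-30) = 5 dB.
Undo the ratio: input overshoot = 5 × 4 = 20 dB, giving input = -10 dBFS.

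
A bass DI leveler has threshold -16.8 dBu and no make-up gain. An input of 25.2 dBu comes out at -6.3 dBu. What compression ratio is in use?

Input overshoot = 25.2 − (-16.8) = 42 dB; output overshoot = -6.3 − (-16.8) = 10.5 dB.
Ratio = 42 / 10.5 = 4.

4:1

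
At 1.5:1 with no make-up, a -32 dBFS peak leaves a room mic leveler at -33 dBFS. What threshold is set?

-35 dBFS

Let T be the threshold. Output overshoot = (input overshoot)/R, so -33 − T = (-32 − T)/1.5.
1.5·(-33 − T) = -32 − T → 0.5·T = -49.5 − (-32) = -17.5.
T = -17.5/0.5 = -35 dBFS.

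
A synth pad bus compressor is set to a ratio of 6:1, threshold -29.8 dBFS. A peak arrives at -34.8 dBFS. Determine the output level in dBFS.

-34.8 dBFS is 5 dB below the -29.8 dBFS threshold, so no gain reduction is applied.
Output = input = -34.8 dBFS.

-34.8 dBFS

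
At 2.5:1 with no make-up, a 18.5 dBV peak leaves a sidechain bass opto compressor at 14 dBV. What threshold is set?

Gain reduction = 18.5 − 14 = 4.5 dB; output overshoot = GR / (R − 1) = 4.5 / 1.5 = 3 dB.
Threshold = output − output overshoot = 14 − 3 = 11 dBV.

11 dBV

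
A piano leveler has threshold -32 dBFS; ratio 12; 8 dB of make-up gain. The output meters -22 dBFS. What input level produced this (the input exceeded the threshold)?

Remove make-up: -22 − 8 = -30 dBFS.
Post-compression overshoot = -30 − (-32) = 2 dB.
Undo the ratio: input overshoot = 2 × 12 = 24 dB, giving input = -8 dBFS.

-8 dBFS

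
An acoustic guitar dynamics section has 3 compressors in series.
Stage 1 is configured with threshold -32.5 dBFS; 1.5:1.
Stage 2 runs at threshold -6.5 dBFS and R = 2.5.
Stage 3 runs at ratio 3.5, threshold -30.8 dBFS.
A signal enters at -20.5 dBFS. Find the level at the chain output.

Stage 1: overshoot 12 dB → 12/1.5 = 8 dB → -24.5 dBFS.
Stage 2: -24.5 dBFS ≤ -6.5 dBFS, so stage 2 doesn't engage; output -24.5 dBFS.
Stage 3: overshoot 6.3 dB → 6.3/3.5 = 1.8 dB → -29 dBFS.

-29 dBFS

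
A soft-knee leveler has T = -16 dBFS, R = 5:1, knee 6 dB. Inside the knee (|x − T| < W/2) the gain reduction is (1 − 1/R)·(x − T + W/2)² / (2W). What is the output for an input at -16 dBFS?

x − T + W/2 = -16 − (-16) + 3 = 3.
GR = (1 − 1/5) × 3² / 12 = 0.8 × 9 / 12 = 0.6 dB.
Output = -16 − 0.6 = -16.6 dBFS.

-16.6 dBFS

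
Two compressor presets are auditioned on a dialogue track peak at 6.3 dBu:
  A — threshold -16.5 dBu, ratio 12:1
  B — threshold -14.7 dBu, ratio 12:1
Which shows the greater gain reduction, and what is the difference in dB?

A, by 1.65 dB

A: 22.8 dB over, compressed to 1.9 dB over, so 20.9 dB of GR.
B: 21 dB over, compressed to 1.75 dB over, so 19.25 dB of GR.
A reduces 1.65 dB more.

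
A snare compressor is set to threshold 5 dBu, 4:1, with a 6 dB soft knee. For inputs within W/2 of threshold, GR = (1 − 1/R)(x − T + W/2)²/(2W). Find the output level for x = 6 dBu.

5 dBu

x − T + W/2 = 6 − 5 + 3 = 4.
GR = (1 − 1/4) × 4² / 12 = 0.75 × 16 / 12 = 1 dB.
Output = 6 − 1 = 5 dBu.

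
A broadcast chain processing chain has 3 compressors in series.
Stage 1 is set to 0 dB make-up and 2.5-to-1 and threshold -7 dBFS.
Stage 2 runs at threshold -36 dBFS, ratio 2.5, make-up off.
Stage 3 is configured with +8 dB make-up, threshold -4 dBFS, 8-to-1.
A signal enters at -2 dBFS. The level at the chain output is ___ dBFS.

Stage 1: 5 dB above -7 dBFS, reduced 2.5:1 to 2 dB above → -5 dBFS.
Stage 2: overshoot 31 dB → 31/2.5 = 12.4 dB → -23.6 dBFS.
Stage 3: below threshold (-23.6 ≤ -4); passes unchanged; make-up brings it to -15.6 dBFS.

-15.6 dBFS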